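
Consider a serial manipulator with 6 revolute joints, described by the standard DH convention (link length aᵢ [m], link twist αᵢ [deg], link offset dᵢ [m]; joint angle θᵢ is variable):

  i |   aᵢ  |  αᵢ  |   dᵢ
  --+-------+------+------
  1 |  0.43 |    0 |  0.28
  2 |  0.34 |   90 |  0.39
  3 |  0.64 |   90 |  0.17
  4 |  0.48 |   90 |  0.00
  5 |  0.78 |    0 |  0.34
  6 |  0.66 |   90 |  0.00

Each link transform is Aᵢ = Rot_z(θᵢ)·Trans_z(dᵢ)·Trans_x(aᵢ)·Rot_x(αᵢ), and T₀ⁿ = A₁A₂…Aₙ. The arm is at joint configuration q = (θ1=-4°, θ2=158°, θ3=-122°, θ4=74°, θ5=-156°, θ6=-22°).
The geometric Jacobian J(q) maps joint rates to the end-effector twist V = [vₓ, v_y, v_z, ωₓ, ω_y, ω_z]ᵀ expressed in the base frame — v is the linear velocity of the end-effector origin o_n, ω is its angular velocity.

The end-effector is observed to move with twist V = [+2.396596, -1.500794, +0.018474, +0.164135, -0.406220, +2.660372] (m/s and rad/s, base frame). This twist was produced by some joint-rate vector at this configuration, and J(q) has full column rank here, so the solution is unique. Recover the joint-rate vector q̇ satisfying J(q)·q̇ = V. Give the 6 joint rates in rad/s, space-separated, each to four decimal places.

o_n = [-0.1352, -0.6242, -0.1217]
J₁: ẑ×o_n = [0.6242, -0.1352, 0.0000], ω = ẑ
J2: z=[0.0000, 0.0000, 1.0000] o=[0.4290, -0.0300, 0.2800] → [0.5942, -0.5641, 0.0000, 0.0000, 0.0000, 1.0000]
J3: z=[0.4384, 0.8988, 0.0000] o=[0.1234, 0.1191, 0.6700] → [-0.7116, 0.3471, -0.0934, 0.4384, 0.8988, 0.0000]
J4: z=[0.7622, -0.3718, 0.5299] o=[0.5027, 0.1232, 0.1272] → [0.4886, -0.1483, -0.8068, 0.7622, -0.3718, 0.5299]
J5: z=[0.3370, -0.4710, -0.8152] o=[0.7680, 0.5071, 0.0150] → [-0.8578, 0.7823, -0.8067, 0.3370, -0.4710, -0.8152]
J6: z=[0.3370, -0.4710, -0.8152] o=[0.2469, -0.1051, -0.2637] → [-0.4900, 0.2636, -0.3549, 0.3370, -0.4710, -0.8152]
q̇ = J⁺·V = [0.7910, 0.8770, -0.4850, 0.8020, -0.8260, 0.1300]

0.7910 0.8770 -0.4850 0.8020 -0.8260 0.1300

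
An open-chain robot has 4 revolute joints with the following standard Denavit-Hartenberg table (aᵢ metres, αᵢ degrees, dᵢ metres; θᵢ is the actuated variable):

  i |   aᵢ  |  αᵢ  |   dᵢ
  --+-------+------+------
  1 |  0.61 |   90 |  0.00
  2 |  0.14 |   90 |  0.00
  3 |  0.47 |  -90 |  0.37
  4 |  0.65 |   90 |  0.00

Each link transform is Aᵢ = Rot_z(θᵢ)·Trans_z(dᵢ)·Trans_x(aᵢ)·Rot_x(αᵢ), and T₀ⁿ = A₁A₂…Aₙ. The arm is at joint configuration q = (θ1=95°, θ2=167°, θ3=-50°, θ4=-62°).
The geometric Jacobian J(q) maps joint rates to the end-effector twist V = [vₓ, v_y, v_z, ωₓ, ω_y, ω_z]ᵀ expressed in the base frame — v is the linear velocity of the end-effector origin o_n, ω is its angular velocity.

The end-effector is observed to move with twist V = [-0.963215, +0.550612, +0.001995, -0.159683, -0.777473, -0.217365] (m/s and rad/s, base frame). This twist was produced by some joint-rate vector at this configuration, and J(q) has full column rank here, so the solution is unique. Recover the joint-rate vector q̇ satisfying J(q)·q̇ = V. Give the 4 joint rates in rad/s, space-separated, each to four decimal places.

o_n = [-0.6090, 0.1479, 1.0633]
J₁: ẑ×o_n = [-0.1479, -0.6090, 0.0000], ω = ẑ
J2: z=[0.9962, 0.0872, 0.0000] o=[-0.0532, 0.6077, 0.0000] → [0.0927, -1.0593, -0.4096, 0.9962, 0.0872, 0.0000]
J3: z=[-0.0196, 0.2241, 0.9744] o=[-0.0413, 0.4718, 0.0315] → [0.5468, -0.5330, 0.1336, -0.0196, 0.2241, 0.9744]
J4: z=[0.7054, -0.6875, 0.1723] o=[-0.3815, 0.2301, 0.4600] → [-0.4007, -0.4648, -0.2143, 0.7054, -0.6875, 0.1723]
q̇ = J⁺·V = [0.5810, -0.6980, -0.9490, 0.7330]

0.5810 -0.6980 -0.9490 0.7330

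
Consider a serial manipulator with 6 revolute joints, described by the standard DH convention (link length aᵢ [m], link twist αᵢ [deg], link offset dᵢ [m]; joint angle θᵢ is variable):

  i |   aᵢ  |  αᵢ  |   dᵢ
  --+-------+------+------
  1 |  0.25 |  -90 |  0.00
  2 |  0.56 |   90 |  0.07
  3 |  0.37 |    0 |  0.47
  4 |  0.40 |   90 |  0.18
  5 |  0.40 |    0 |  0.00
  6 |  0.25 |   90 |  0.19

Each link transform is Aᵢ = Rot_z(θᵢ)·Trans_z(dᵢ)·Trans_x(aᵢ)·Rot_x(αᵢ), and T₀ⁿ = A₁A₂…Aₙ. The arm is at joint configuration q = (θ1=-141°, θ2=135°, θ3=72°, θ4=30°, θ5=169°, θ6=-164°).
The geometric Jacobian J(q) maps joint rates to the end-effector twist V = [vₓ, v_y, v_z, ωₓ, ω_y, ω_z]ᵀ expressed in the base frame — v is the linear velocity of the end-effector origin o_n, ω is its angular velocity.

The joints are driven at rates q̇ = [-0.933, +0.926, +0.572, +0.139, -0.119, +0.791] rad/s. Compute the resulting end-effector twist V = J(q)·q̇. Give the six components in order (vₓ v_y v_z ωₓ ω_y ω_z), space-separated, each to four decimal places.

o_n = [0.2862, -0.6847, -1.0995]
J₁: ẑ×o_n = [0.6847, 0.2862, -0.0000], ω = ẑ
J2: z=[0.6293, -0.7771, 0.0000] o=[-0.1943, -0.1573, 0.0000] → [0.8545, 0.6920, 0.0416, 0.6293, -0.7771, 0.0000]
J3: z=[-0.5495, -0.4450, -0.7071] o=[0.1575, 0.0375, -0.3960] → [-0.1975, -0.4776, 0.4541, -0.5495, -0.4450, -0.7071]
J4: z=[-0.5495, -0.4450, -0.7071] o=[0.1835, -0.3943, -0.8092] → [-0.0761, -0.2322, 0.2053, -0.5495, -0.4450, -0.7071]
J5: z=[0.6684, 0.2737, -0.6917] o=[0.2851, -0.8154, -0.8776] → [0.0297, 0.1476, 0.0871, 0.6684, 0.2737, -0.6917]
J6: z=[0.6684, 0.2737, -0.6917] o=[0.0463, -0.5146, -0.9893] → [-0.1478, -0.0922, -0.1793, 0.6684, 0.2737, -0.6917]
V = J·q̇ = [-0.0915, -0.0223, 0.1746, 0.6412, -0.8521, -1.9005]

-0.0915 -0.0223 0.1746 0.6412 -0.8521 -1.9005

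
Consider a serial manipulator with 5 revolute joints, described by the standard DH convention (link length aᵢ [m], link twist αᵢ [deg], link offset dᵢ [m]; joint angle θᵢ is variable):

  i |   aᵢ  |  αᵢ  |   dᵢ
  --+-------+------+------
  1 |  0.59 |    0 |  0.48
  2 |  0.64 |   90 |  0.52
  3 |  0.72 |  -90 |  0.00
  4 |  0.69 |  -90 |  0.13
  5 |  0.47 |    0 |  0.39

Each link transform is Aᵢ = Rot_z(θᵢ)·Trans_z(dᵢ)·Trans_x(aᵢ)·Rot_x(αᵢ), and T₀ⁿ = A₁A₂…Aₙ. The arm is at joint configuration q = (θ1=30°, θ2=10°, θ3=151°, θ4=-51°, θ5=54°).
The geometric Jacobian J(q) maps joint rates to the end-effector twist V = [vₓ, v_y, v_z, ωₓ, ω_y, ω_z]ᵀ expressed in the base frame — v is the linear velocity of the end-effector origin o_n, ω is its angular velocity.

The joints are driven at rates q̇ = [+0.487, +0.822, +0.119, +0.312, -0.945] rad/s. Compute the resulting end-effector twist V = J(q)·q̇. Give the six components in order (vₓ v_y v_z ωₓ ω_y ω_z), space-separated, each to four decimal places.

o_n = [0.3262, -0.5199, 2.0097]
J₁: ẑ×o_n = [0.5199, 0.3262, -0.0000], ω = ẑ
J2: z=[0.0000, 0.0000, 1.0000] o=[0.5110, 0.2950, 0.4800] → [0.8149, -0.1848, 0.0000, 0.0000, 0.0000, 1.0000]
J3: z=[0.6428, -0.7660, 0.0000] o=[1.0012, 0.7064, 1.0000] → [-0.7735, -0.6490, -1.3053, 0.6428, -0.7660, 0.0000]
J4: z=[-0.3714, -0.3116, -0.8746] o=[0.5188, 0.3016, 1.3491] → [-0.9244, 0.4138, 0.2451, -0.3714, -0.3116, -0.8746]
J5: z=[-0.9252, 0.0452, 0.3768] o=[0.5243, -0.3938, 1.4459] → [0.0730, 0.4470, 0.1256, -0.9252, 0.0452, 0.3768]
V = J·q̇ = [0.4736, -0.3635, -0.1976, 0.8349, -0.2311, 0.6801]

0.4736 -0.3635 -0.1976 0.8349 -0.2311 0.6801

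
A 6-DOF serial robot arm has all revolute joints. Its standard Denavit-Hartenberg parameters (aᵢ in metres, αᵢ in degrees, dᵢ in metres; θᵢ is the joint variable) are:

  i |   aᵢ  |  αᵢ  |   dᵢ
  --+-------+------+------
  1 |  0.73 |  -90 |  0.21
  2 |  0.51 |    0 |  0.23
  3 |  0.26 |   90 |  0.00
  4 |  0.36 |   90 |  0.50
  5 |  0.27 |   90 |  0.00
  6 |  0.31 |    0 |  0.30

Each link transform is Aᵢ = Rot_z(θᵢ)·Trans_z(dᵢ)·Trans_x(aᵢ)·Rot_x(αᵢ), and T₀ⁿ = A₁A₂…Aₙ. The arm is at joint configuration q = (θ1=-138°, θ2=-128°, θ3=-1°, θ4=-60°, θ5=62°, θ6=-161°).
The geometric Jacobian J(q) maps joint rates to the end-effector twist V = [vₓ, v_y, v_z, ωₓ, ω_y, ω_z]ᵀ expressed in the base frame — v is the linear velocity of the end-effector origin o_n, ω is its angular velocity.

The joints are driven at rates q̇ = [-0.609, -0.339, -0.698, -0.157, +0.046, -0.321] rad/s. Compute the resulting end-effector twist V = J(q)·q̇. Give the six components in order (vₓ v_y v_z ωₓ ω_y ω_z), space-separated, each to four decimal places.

o_n = [0.0244, 0.3601, 0.9073]
J₁: ẑ×o_n = [-0.3601, 0.0244, 0.0000], ω = ẑ
J2: z=[0.6691, -0.7431, 0.0000] o=[-0.5425, -0.4885, 0.2100] → [-0.5182, -0.4666, 0.9891, 0.6691, -0.7431, 0.0000]
J3: z=[0.6691, -0.7431, 0.0000] o=[-0.1553, -0.4493, 0.6119] → [-0.2195, -0.1977, 0.6751, 0.6691, -0.7431, 0.0000]
J4: z=[0.5775, 0.5200, -0.6293] o=[-0.0337, -0.3398, 0.8139] → [0.4890, -0.0904, 0.3740, 0.5775, 0.5200, -0.6293]
J5: z=[-0.7396, 0.0069, -0.6730] o=[0.1307, 0.2277, 0.6392] → [0.0910, 0.2698, -0.0972, -0.7396, 0.0069, -0.6730]
J6: z=[-0.5763, 0.5100, 0.6385] o=[0.2245, 0.4599, 0.5384] → [0.2519, 0.0848, 0.1596, -0.5763, 0.5100, 0.6385]
V = J·q̇ = [0.3948, 0.2807, -0.9210, -0.6336, 0.5256, -0.7461]

0.3948 0.2807 -0.9210 -0.6336 0.5256 -0.7461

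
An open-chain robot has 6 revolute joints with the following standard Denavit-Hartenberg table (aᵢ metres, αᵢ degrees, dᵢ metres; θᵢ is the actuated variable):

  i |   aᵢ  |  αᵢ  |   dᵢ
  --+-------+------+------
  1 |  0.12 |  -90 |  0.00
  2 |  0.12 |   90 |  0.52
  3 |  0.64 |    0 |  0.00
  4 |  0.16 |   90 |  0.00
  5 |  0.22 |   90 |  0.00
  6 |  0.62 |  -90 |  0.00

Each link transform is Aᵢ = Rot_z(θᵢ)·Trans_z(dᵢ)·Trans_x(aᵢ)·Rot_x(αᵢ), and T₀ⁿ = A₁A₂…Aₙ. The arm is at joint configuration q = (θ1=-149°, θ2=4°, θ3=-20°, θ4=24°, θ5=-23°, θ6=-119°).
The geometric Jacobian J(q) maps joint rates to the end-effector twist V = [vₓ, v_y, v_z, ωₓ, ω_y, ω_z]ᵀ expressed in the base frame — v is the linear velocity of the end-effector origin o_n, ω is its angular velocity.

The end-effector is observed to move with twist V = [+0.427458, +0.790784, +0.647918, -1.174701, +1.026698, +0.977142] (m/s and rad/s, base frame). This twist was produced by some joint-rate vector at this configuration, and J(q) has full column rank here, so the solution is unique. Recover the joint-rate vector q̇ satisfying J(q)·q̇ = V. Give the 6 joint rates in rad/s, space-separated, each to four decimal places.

0.3130 -0.6200 -0.6810 0.5070 0.8930 -0.9450

o_n = [-0.3257, -1.1850, -0.0222]
J₁: ẑ×o_n = [1.1850, -0.3257, 0.0000], ω = ẑ
J2: z=[0.5150, -0.8572, 0.0000] o=[-0.1029, -0.0618, 0.0000] → [0.0191, 0.0115, -0.7695, 0.5150, -0.8572, 0.0000]
J3: z=[-0.0598, -0.0359, 0.9976] o=[0.0624, -0.5692, -0.0084] → [0.6149, -0.3879, 0.0229, -0.0598, -0.0359, 0.9976]
J4: z=[-0.0598, -0.0359, 0.9976] o=[-0.5646, -0.6905, -0.0503] → [0.4923, 0.2400, 0.0382, -0.0598, -0.0359, 0.9976]
J5: z=[-0.5734, 0.8192, -0.0049] o=[-0.6954, -0.7821, -0.0615] → [0.0302, 0.0207, -0.0718, -0.5734, 0.8192, -0.0049]
J6: z=[0.3743, 0.2567, -0.8911] o=[-0.8557, -0.8949, -0.1613] → [-0.2228, -0.5243, -0.2446, 0.3743, 0.2567, -0.8911]
q̇ = J⁺·V = [0.3130, -0.6200, -0.6810, 0.5070, 0.8930, -0.9450]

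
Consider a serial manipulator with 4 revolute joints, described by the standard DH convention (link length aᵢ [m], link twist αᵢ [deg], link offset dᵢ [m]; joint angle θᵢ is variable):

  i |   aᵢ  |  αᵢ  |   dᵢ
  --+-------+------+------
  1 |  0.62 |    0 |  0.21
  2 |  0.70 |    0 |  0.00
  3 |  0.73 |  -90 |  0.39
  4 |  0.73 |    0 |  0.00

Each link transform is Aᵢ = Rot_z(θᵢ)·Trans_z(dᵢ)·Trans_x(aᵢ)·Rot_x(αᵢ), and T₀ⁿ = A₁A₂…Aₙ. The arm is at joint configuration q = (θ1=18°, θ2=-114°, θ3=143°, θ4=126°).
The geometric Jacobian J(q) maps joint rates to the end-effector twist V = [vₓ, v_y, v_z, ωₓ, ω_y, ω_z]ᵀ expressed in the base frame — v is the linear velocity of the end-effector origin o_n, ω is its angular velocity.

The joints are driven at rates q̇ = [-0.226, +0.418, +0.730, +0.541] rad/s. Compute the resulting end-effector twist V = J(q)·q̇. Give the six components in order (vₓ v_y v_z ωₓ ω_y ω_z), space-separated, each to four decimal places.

-0.2438 -0.1918 0.2321 -0.3957 0.3690 0.9220

o_n = [0.7217, -0.2845, 0.0094]
J₁: ẑ×o_n = [0.2845, 0.7217, -0.0000], ω = ẑ
J2: z=[0.0000, 0.0000, 1.0000] o=[0.5897, 0.1916, 0.2100] → [0.4761, 0.1321, -0.0000, 0.0000, 0.0000, 1.0000]
J3: z=[0.0000, 0.0000, 1.0000] o=[0.5165, -0.5046, 0.2100] → [-0.2201, 0.2052, 0.0000, 0.0000, 0.0000, 1.0000]
J4: z=[-0.7314, 0.6820, 0.0000] o=[1.0143, 0.0293, 0.6000] → [-0.4028, -0.4319, 0.4291, -0.7314, 0.6820, 0.0000]
V = J·q̇ = [-0.2438, -0.1918, 0.2321, -0.3957, 0.3690, 0.9220]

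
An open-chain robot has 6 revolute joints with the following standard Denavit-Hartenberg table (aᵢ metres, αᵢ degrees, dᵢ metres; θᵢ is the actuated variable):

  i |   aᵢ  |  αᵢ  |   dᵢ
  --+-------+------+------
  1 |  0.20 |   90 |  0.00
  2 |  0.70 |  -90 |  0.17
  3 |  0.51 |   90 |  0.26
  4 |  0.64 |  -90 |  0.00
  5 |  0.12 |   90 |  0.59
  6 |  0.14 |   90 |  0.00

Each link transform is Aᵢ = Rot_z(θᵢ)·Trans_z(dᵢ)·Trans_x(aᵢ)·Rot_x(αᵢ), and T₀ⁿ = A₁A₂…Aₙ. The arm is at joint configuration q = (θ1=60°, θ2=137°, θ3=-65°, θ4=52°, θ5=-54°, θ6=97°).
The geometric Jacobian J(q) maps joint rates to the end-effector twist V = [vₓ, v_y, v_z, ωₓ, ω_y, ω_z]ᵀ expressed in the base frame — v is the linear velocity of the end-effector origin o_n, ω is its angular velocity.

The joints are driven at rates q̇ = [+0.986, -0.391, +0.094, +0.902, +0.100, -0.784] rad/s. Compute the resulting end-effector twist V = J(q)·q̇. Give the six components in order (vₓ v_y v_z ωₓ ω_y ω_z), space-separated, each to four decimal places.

o_n = [-0.1494, -1.3340, -0.3904]
J₁: ẑ×o_n = [1.3340, -0.1494, 0.0000], ω = ẑ
J2: z=[0.8660, -0.5000, 0.0000] o=[0.1000, 0.1732, 0.0000] → [0.1952, 0.3381, -1.4300, 0.8660, -0.5000, 0.0000]
J3: z=[-0.3410, -0.5906, -0.7314] o=[-0.0087, -0.3552, 0.4774] → [-0.2034, -0.1931, 0.2508, -0.3410, -0.5906, -0.7314]
J4: z=[0.6974, 0.3627, -0.6181] o=[0.2241, -0.8763, 0.4342] → [-0.5820, 0.8060, -0.1838, 0.6974, 0.3627, -0.6181]
J5: z=[-0.7067, 0.2044, -0.6774] o=[0.3005, -1.4582, 0.1790] → [-0.0323, -0.0977, 0.0042, -0.7067, 0.2044, -0.6774]
J6: z=[0.3134, 0.9488, -0.0406] o=[-0.0403, -1.3666, -0.3088] → [-0.0761, 0.0300, 0.1136, 0.3134, 0.9488, -0.0406]
V = J·q̇ = [0.7514, 0.3961, 0.3283, -0.0579, -0.2562, 0.3238]

0.7514 0.3961 0.3283 -0.0579 -0.2562 0.3238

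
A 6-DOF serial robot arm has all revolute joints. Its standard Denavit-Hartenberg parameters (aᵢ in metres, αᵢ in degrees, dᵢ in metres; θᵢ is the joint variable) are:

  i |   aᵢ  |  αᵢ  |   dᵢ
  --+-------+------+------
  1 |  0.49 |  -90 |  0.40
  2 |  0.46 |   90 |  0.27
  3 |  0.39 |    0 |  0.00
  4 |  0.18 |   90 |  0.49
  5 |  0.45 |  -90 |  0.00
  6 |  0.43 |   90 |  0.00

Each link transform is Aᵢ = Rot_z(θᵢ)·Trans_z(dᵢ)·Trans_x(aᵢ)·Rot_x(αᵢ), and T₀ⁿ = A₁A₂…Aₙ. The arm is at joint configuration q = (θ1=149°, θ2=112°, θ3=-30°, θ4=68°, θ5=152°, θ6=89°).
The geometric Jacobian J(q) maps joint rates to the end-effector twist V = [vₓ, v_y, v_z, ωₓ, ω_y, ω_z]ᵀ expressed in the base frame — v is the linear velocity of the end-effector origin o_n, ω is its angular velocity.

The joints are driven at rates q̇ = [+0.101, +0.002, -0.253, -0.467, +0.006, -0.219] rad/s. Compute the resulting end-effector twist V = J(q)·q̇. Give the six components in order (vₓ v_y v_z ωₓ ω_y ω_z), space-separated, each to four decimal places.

o_n = [-1.0077, 0.2836, -0.1946]
J₁: ẑ×o_n = [-0.2836, -1.0077, 0.0000], ω = ẑ
J2: z=[-0.5150, -0.8572, 0.0000] o=[-0.4200, 0.2524, 0.4000] → [0.5097, -0.3063, -0.5199, -0.5150, -0.8572, 0.0000]
J3: z=[-0.7948, 0.4775, -0.3746] o=[-0.4114, -0.0678, -0.0265] → [0.0514, 0.0898, 0.0055, -0.7948, 0.4775, -0.3746]
J4: z=[-0.7948, 0.4775, -0.3746] o=[-0.2025, 0.0342, -0.3397] → [0.1627, 0.4169, 0.1863, -0.7948, 0.4775, -0.3746]
J5: z=[0.6035, 0.5567, -0.5708] o=[-0.6034, 0.1458, -0.6547] → [0.3348, -0.0469, 0.3083, 0.6035, 0.5567, -0.5708]
J6: z=[0.7318, -0.1025, 0.6738] o=[-0.7459, 0.5168, -0.4436] → [0.1316, -0.3586, -0.1975, 0.7318, -0.1025, 0.6738]
V = J·q̇ = [-0.1434, -0.2416, -0.0443, 0.4145, -0.3197, 0.2197]

-0.1434 -0.2416 -0.0443 0.4145 -0.3197 0.2197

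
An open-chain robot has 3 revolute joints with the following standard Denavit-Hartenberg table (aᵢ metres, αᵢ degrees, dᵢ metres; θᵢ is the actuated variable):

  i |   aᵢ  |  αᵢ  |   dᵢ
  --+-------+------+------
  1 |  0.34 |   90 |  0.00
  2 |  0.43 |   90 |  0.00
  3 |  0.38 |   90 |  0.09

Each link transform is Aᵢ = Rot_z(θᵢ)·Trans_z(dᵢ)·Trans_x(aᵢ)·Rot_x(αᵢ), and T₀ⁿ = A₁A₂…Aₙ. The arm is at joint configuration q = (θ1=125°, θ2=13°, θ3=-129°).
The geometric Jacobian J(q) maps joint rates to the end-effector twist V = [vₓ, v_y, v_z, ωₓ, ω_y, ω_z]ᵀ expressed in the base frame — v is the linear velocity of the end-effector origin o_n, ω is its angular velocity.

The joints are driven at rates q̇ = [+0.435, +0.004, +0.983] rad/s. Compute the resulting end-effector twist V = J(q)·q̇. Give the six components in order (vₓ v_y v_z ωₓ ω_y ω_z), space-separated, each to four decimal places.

-0.4759 -0.1445 0.0661 -0.1236 0.1834 -0.5228

o_n = [-0.5552, 0.2780, -0.0448]
J₁: ẑ×o_n = [-0.2780, -0.5552, 0.0000], ω = ẑ
J2: z=[0.8192, 0.5736, 0.0000] o=[-0.1950, 0.2785, 0.0000] → [-0.0257, 0.0367, 0.2062, 0.8192, 0.5736, 0.0000]
J3: z=[-0.1290, 0.1843, -0.9744] o=[-0.4353, 0.6217, 0.0967] → [-0.3609, 0.0985, 0.0664, -0.1290, 0.1843, -0.9744]
V = J·q̇ = [-0.4759, -0.1445, 0.0661, -0.1236, 0.1834, -0.5228]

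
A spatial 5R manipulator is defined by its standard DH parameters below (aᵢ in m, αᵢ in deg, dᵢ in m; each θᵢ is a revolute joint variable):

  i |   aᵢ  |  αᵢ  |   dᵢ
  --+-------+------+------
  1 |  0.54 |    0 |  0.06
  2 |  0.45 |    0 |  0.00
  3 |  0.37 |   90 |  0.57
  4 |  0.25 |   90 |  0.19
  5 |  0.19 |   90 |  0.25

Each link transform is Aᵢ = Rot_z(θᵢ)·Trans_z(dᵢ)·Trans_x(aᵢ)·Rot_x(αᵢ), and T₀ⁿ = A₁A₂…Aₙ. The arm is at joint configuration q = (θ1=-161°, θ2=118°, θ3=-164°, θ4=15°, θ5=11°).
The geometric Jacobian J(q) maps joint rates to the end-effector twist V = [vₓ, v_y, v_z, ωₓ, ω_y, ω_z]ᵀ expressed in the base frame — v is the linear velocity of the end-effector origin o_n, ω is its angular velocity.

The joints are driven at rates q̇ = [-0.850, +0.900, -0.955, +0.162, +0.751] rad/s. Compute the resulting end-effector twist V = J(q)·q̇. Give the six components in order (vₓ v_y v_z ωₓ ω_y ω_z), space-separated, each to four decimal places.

0.4687 1.1703 0.0717 -0.0996 0.2326 -1.6304

o_n = [-0.8418, 0.1077, 0.5015]
J₁: ẑ×o_n = [-0.1077, -0.8418, 0.0000], ω = ẑ
J2: z=[0.0000, 0.0000, 1.0000] o=[-0.5106, -0.1758, 0.0600] → [-0.2835, -0.3312, 0.0000, 0.0000, 0.0000, 1.0000]
J3: z=[0.0000, 0.0000, 1.0000] o=[-0.1815, -0.4827, 0.0600] → [-0.5904, -0.6603, 0.0000, 0.0000, 0.0000, 1.0000]
J4: z=[0.4540, 0.8910, 0.0000] o=[-0.5111, -0.3147, 0.6300] → [-0.1145, 0.0583, 0.4863, 0.4540, 0.8910, 0.0000]
J5: z=[-0.2306, 0.1175, -0.9659] o=[-0.6400, -0.0358, 0.6947] → [0.1159, 0.1503, -0.0094, -0.2306, 0.1175, -0.9659]
V = J·q̇ = [0.4687, 1.1703, 0.0717, -0.0996, 0.2326, -1.6304]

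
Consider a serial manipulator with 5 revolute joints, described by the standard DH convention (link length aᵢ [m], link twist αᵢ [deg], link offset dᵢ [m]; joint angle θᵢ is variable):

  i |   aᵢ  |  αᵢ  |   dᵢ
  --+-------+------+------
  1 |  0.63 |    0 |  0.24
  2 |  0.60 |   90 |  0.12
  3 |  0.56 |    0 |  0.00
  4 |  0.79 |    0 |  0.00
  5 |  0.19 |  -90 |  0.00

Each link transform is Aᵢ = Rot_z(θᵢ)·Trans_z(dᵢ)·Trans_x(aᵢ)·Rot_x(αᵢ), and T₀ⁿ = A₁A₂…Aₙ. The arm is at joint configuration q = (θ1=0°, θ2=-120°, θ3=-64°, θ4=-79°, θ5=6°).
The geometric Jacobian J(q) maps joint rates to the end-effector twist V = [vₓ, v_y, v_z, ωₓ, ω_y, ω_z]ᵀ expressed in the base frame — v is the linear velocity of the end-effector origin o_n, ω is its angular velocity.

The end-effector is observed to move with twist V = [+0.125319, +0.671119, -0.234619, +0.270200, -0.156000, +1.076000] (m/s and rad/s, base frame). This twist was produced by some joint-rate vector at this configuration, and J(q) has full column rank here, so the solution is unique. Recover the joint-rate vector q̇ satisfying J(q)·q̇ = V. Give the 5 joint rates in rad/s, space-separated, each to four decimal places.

o_n = [0.5922, -0.0655, -0.7483]
J₁: ẑ×o_n = [0.0655, 0.5922, -0.0000], ω = ẑ
J2: z=[0.0000, 0.0000, 1.0000] o=[0.6300, 0.0000, 0.2400] → [0.0655, -0.0378, 0.0000, 0.0000, 0.0000, 1.0000]
J3: z=[-0.8660, 0.5000, 0.0000] o=[0.3300, -0.5196, 0.3600] → [-0.5542, -0.9598, -0.5244, -0.8660, 0.5000, 0.0000]
J4: z=[-0.8660, 0.5000, 0.0000] o=[0.2073, -0.7322, -0.1433] → [-0.3025, -0.5240, -0.7699, -0.8660, 0.5000, 0.0000]
J5: z=[-0.8660, 0.5000, 0.0000] o=[0.5227, -0.1858, -0.6188] → [-0.0648, -0.1122, -0.1390, -0.8660, 0.5000, 0.0000]
q̇ = J⁺·V = [0.9790, 0.0970, -0.4050, 0.6880, -0.5950]

0.9790 0.0970 -0.4050 0.6880 -0.5950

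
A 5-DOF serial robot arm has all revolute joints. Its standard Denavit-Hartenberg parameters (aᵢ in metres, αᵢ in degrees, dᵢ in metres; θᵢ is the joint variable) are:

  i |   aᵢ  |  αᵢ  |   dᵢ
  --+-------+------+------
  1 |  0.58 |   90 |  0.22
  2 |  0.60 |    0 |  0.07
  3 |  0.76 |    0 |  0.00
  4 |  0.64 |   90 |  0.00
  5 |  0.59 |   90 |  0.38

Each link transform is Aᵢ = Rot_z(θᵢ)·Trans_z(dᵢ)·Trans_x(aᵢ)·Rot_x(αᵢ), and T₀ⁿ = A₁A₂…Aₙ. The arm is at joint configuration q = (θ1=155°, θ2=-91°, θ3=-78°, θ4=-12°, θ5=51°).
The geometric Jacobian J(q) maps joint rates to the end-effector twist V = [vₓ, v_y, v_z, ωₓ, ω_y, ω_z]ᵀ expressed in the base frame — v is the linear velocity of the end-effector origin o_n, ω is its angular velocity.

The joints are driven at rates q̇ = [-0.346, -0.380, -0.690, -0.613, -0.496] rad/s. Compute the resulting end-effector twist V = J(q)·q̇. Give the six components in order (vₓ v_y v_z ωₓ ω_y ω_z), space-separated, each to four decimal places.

o_n = [1.2937, -0.0201, -0.1273]
J₁: ẑ×o_n = [0.0201, 1.2937, -0.0000], ω = ẑ
J2: z=[0.4226, 0.9063, 0.0000] o=[-0.5257, 0.2451, 0.2200] → [-0.3148, 0.1468, -1.7610, 0.4226, 0.9063, 0.0000]
J3: z=[0.4226, 0.9063, 0.0000] o=[-0.4866, 0.3041, -0.3799] → [0.2289, -0.1067, -1.7505, 0.4226, 0.9063, 0.0000]
J4: z=[0.4226, 0.9063, 0.0000] o=[0.1896, -0.0112, -0.5249] → [0.3603, -0.1680, -1.0045, 0.4226, 0.9063, 0.0000]
J5: z=[-0.0158, 0.0074, 0.9998] o=[0.7695, -0.2816, -0.5138] → [-0.2586, 0.5303, -0.0080, -0.0158, 0.0074, 0.9998]
V = J·q̇ = [-0.1379, -0.5898, 2.4968, -0.7034, -1.5290, -0.8419]

-0.1379 -0.5898 2.4968 -0.7034 -1.5290 -0.8419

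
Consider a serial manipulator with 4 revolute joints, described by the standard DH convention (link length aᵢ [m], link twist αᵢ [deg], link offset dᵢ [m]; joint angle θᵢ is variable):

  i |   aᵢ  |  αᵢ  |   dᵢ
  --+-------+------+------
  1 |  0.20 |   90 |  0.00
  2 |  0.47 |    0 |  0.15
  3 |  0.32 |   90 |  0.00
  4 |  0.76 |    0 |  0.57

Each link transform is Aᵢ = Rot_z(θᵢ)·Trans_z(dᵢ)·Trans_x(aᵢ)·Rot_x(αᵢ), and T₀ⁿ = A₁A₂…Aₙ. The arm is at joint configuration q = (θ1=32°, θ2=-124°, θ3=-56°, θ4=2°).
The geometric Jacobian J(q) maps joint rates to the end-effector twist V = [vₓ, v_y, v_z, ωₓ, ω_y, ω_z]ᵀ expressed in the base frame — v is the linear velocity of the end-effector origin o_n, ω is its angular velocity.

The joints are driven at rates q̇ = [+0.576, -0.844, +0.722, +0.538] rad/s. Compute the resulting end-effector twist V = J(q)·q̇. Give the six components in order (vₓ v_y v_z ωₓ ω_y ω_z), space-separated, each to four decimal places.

o_n = [-0.8752, -0.7551, 0.1804]
J₁: ẑ×o_n = [0.7551, -0.8752, 0.0000], ω = ẑ
J2: z=[0.5299, -0.8480, 0.0000] o=[0.1696, 0.1060, 0.0000] → [-0.1529, -0.0956, -1.3424, 0.5299, -0.8480, 0.0000]
J3: z=[0.5299, -0.8480, 0.0000] o=[0.0262, -0.1605, -0.3896] → [-0.4834, -0.3021, -1.0795, 0.5299, -0.8480, 0.0000]
J4: z=[-0.0000, -0.0000, 1.0000] o=[-0.2452, -0.3301, -0.3896] → [0.4250, -0.6301, 0.0000, -0.0000, -0.0000, 1.0000]
V = J·q̇ = [0.4436, -0.9805, 0.3535, -0.0647, 0.1035, 1.1140]

0.4436 -0.9805 0.3535 -0.0647 0.1035 1.1140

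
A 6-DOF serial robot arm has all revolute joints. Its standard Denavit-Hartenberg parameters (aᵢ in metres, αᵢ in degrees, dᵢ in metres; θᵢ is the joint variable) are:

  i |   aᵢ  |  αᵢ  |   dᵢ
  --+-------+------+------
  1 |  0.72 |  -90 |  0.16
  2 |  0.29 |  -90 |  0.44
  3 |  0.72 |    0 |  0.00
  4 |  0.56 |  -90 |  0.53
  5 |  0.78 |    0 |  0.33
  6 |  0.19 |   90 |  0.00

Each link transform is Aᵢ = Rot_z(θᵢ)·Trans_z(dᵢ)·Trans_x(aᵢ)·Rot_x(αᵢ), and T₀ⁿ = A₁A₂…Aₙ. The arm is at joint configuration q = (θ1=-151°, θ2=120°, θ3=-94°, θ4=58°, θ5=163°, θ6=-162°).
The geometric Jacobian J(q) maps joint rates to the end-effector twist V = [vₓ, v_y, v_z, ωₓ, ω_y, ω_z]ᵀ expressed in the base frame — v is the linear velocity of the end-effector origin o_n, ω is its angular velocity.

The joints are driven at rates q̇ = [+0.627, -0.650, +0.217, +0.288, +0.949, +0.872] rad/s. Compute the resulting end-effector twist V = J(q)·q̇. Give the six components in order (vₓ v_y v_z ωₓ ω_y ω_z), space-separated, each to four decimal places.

o_n = [0.2208, -0.8993, -0.0692]
J₁: ẑ×o_n = [0.8993, 0.2208, -0.0000], ω = ẑ
J2: z=[0.4848, -0.8746, 0.0000] o=[-0.6297, -0.3491, 0.1600] → [0.2004, 0.1111, 0.4771, 0.4848, -0.8746, 0.0000]
J3: z=[0.7574, 0.4199, 0.5000] o=[-0.2896, -0.6636, -0.0911] → [0.1271, 0.2386, -0.3929, 0.7574, 0.4199, 0.5000]
J4: z=[0.7574, 0.4199, 0.5000] o=[0.0367, -1.3040, -0.0477] → [-0.2113, 0.1084, 0.2291, 0.7574, 0.4199, 0.5000]
J5: z=[-0.1352, 0.8501, -0.5090] o=[0.7958, -1.2595, -0.1750] → [0.2733, 0.3070, 0.4401, -0.1352, 0.8501, -0.5090]
J6: z=[-0.1352, 0.8501, -0.5090] o=[0.1020, -0.8376, 0.0656] → [-0.1460, -0.0787, -0.0927, -0.1352, 0.8501, -0.5090]
V = J·q̇ = [0.5324, 0.3719, 0.0074, -0.1788, 2.3285, -0.0475]

0.5324 0.3719 0.0074 -0.1788 2.3285 -0.0475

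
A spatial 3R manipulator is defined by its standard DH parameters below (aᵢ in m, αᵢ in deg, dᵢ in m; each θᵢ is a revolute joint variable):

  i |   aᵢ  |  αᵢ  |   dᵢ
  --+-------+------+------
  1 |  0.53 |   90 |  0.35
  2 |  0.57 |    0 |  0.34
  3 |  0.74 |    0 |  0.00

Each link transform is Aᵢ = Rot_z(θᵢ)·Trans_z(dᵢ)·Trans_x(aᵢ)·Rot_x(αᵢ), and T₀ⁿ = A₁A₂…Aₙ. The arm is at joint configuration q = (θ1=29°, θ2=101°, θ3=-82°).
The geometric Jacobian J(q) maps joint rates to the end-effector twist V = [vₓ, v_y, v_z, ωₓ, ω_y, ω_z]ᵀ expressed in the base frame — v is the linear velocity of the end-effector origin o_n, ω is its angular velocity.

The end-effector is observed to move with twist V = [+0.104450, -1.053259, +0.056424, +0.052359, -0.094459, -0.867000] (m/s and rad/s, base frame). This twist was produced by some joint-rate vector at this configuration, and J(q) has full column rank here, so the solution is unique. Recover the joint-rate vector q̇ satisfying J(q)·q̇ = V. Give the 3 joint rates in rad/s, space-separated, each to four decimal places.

o_n = [1.1452, 0.2461, 1.1504]
J₁: ẑ×o_n = [-0.2461, 1.1452, 0.0000], ω = ẑ
J2: z=[0.4848, -0.8746, 0.0000] o=[0.4635, 0.2569, 0.3500] → [-0.7001, -0.3881, 0.5909, 0.4848, -0.8746, 0.0000]
J3: z=[0.4848, -0.8746, 0.0000] o=[0.5333, -0.0932, 0.9095] → [-0.2107, -0.1168, 0.6997, 0.4848, -0.8746, 0.0000]
q̇ = J⁺·V = [-0.8670, 0.1760, -0.0680]

-0.8670 0.1760 -0.0680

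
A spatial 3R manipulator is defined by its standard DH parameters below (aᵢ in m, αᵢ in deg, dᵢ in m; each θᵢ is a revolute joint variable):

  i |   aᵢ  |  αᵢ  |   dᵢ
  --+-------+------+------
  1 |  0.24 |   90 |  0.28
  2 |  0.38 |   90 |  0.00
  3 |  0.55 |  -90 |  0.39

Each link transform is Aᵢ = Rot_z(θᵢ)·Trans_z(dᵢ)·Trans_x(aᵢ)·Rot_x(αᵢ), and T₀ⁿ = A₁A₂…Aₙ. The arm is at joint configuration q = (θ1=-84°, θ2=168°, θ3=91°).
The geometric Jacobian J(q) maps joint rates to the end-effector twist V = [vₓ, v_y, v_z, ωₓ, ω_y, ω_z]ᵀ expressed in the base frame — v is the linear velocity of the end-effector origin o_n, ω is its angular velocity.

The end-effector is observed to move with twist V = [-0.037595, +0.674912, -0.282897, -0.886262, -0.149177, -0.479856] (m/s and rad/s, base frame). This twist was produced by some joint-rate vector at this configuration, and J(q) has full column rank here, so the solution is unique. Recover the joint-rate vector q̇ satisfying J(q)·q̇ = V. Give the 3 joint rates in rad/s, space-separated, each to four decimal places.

-0.7420 0.8970 0.2680

o_n = [-0.5512, -0.0165, 0.7385]
J₁: ẑ×o_n = [0.0165, -0.5512, 0.0000], ω = ẑ
J2: z=[-0.9945, -0.1045, 0.0000] o=[0.0251, -0.2387, 0.2800] → [-0.0479, 0.4560, -0.2812, -0.9945, -0.1045, 0.0000]
J3: z=[0.0217, -0.2068, 0.9781] o=[-0.0138, 0.1310, 0.3590] → [0.0658, -0.5339, -0.1143, 0.0217, -0.2068, 0.9781]
q̇ = J⁺·V = [-0.7420, 0.8970, 0.2680]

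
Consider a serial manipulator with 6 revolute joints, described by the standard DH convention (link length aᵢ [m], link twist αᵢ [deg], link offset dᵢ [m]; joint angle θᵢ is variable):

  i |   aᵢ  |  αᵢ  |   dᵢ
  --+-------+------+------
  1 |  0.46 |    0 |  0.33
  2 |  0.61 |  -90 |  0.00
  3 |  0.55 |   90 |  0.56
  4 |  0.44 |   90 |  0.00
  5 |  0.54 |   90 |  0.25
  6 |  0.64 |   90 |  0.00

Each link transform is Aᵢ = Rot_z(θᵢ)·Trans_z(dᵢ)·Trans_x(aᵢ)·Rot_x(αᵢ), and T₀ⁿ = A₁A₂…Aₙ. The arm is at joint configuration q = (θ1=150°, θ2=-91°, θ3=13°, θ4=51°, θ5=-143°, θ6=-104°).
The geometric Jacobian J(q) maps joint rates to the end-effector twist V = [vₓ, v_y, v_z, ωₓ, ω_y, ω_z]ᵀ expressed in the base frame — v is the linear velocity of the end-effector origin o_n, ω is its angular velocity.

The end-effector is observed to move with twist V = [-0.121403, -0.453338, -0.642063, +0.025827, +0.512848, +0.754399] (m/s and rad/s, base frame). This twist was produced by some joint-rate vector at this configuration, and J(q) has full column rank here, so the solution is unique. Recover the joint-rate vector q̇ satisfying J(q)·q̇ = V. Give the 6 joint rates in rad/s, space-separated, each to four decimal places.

o_n = [-0.7062, 1.4580, 0.0265]
J₁: ẑ×o_n = [-1.4580, -0.7062, 0.0000], ω = ẑ
J2: z=[0.0000, 0.0000, 1.0000] o=[-0.3984, 0.2300, 0.3300] → [-1.2280, -0.3079, 0.0000, 0.0000, 0.0000, 1.0000]
J3: z=[-0.8572, 0.5150, 0.0000] o=[-0.0842, 0.7529, 0.3300] → [-0.1563, -0.2601, -0.2840, -0.8572, 0.5150, 0.0000]
J4: z=[0.1159, 0.1928, 0.9744] o=[-0.2882, 1.5007, 0.2063] → [0.0069, -0.3865, 0.0757, 0.1159, 0.1928, 0.9744]
J5: z=[0.9294, 0.3249, -0.1748] o=[-0.4423, 1.9080, 0.1440] → [-0.1168, 0.1553, -0.3325, 0.9294, 0.3249, -0.1748]
J6: z=[0.3034, -0.4032, 0.8634] o=[-0.0966, 1.5273, -0.1553] → [-0.0135, -0.5816, -0.2669, 0.3034, -0.4032, 0.8634]
q̇ = J⁺·V = [-0.4860, 0.4850, 0.9620, 0.3220, 0.6640, 0.6460]

-0.4860 0.4850 0.9620 0.3220 0.6640 0.6460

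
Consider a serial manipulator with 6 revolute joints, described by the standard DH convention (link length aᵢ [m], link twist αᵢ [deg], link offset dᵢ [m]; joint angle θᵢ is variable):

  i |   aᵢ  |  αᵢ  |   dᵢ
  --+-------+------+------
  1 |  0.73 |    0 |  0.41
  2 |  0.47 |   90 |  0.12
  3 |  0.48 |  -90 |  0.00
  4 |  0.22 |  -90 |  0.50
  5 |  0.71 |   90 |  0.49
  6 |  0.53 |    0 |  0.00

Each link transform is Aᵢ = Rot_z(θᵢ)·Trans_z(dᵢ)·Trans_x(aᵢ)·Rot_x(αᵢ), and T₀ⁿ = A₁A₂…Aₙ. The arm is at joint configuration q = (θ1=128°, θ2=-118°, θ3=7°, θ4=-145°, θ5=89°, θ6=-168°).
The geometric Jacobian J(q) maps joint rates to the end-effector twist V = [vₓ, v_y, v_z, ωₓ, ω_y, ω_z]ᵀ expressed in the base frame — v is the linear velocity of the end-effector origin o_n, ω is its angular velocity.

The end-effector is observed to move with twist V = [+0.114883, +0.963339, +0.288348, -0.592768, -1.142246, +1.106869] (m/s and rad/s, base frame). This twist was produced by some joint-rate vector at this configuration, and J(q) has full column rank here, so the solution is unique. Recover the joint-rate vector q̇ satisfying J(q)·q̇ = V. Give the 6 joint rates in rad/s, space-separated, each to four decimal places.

o_n = [0.5560, 0.3065, 0.8989]
J₁: ẑ×o_n = [-0.3065, 0.5560, 0.0000], ω = ẑ
J2: z=[0.0000, 0.0000, 1.0000] o=[-0.4494, 0.5752, 0.4100] → [0.2687, 1.0054, -0.0000, 0.0000, 0.0000, 1.0000]
J3: z=[0.1736, -0.9848, 0.0000] o=[0.0134, 0.6569, 0.5300] → [-0.3633, -0.0641, 0.4735, 0.1736, -0.9848, 0.0000]
J4: z=[-0.1200, -0.0212, 0.9925] o=[0.4826, 0.7396, 0.5885] → [0.4233, 0.1101, 0.0535, -0.1200, -0.0212, 0.9925]
J5: z=[0.7029, -0.7078, 0.0699] o=[0.2684, 0.5737, 1.0628] → [0.1347, 0.1353, 0.0158, 0.7029, -0.7078, 0.0699]
J6: z=[-0.7031, -0.7063, -0.0825] o=[0.6893, 0.2331, 0.3912] → [-0.3525, 0.3679, -0.1458, -0.7031, -0.7063, -0.0825]
q̇ = J⁺·V = [-0.4310, 0.9300, 0.7610, 0.6860, -0.1890, 0.7250]

-0.4310 0.9300 0.7610 0.6860 -0.1890 0.7250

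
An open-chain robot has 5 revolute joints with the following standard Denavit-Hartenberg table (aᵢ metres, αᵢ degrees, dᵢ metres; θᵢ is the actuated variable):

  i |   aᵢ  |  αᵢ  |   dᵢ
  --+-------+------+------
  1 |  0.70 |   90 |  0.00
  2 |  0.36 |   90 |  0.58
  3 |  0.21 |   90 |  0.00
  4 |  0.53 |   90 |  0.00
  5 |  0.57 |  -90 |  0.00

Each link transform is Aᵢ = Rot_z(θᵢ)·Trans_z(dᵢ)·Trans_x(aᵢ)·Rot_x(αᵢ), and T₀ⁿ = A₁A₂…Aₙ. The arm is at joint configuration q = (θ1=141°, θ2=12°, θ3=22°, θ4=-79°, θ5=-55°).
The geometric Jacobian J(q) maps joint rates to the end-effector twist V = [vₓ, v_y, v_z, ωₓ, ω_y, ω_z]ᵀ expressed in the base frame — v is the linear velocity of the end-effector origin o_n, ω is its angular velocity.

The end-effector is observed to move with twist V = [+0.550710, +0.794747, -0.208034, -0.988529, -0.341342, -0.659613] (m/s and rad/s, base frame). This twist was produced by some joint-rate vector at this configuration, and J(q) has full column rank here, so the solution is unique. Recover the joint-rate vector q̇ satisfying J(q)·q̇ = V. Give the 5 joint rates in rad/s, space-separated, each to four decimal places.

o_n = [-0.0865, 1.5535, 0.9333]
J₁: ẑ×o_n = [-1.5535, -0.0865, 0.0000], ω = ẑ
J2: z=[0.6293, 0.7771, 0.0000] o=[-0.5440, 0.4405, 0.0000] → [0.7253, -0.5873, 0.3449, 0.6293, 0.7771, 0.0000]
J3: z=[-0.1616, 0.1308, -0.9781] o=[-0.4527, 1.1129, 0.0748] → [0.5433, -0.2194, -0.1191, -0.1616, 0.1308, -0.9781]
J4: z=[-0.8683, -0.4900, 0.0779] o=[-0.5512, 1.2939, 0.1153] → [-0.4210, 0.7464, 0.0022, -0.8683, -0.4900, 0.0779]
J5: z=[0.4913, -0.8710, -0.0026] o=[-0.5145, 1.3130, 0.6437] → [-0.2516, -0.1434, 0.4910, 0.4913, -0.8710, -0.0026]
q̇ = J⁺·V = [-0.5910, -0.2170, 0.1360, 0.8190, -0.2420]

-0.5910 -0.2170 0.1360 0.8190 -0.2420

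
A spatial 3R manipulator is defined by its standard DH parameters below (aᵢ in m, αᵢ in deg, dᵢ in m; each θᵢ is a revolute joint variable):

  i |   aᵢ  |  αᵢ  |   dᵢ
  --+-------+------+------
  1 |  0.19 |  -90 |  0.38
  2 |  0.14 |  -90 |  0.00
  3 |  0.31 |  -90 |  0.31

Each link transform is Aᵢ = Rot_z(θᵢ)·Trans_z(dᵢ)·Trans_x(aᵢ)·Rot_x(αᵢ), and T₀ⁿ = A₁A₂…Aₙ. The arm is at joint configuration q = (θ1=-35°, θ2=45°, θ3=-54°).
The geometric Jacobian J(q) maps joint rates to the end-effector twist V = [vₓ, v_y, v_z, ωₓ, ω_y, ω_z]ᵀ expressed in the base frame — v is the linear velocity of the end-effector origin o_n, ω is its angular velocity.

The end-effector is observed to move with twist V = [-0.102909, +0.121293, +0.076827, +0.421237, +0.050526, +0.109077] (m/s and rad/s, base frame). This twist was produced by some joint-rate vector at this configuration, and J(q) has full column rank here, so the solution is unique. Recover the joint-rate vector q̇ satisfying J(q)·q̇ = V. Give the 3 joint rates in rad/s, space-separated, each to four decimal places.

-0.2070 0.2830 -0.4470

o_n = [0.3066, 0.0915, -0.0670]
J₁: ẑ×o_n = [-0.0915, 0.3066, 0.0000], ω = ẑ
J2: z=[0.5736, 0.8192, 0.0000] o=[0.1556, -0.1090, 0.3800] → [-0.3662, 0.2564, -0.0086, 0.5736, 0.8192, 0.0000]
J3: z=[-0.5792, 0.4056, -0.7071] o=[0.2367, -0.1658, 0.2810] → [0.0408, -0.2510, -0.1773, -0.5792, 0.4056, -0.7071]
q̇ = J⁺·V = [-0.2070, 0.2830, -0.4470]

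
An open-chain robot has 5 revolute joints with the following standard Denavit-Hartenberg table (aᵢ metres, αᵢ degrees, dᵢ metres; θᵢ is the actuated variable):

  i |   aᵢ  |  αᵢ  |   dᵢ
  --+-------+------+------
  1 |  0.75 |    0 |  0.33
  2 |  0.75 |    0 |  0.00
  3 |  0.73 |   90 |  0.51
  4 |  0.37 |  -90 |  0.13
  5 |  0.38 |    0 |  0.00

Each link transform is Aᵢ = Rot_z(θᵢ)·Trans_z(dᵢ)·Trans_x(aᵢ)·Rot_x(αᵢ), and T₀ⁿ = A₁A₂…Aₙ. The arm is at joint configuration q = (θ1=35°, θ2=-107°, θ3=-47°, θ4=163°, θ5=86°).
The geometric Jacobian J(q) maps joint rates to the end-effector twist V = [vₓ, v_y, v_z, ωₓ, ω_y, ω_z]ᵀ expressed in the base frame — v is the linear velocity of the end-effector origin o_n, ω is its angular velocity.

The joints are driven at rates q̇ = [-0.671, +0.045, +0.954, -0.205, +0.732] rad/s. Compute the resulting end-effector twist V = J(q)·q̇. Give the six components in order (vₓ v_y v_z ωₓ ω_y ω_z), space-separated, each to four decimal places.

o_n = [0.8939, -0.7107, 0.9559]
J₁: ẑ×o_n = [0.7107, 0.8939, -0.0000], ω = ẑ
J2: z=[0.0000, 0.0000, 1.0000] o=[0.6144, 0.4302, 0.3300] → [1.1409, 0.2795, -0.0000, 0.0000, 0.0000, 1.0000]
J3: z=[0.0000, 0.0000, 1.0000] o=[0.8461, -0.2831, 0.3300] → [0.4276, 0.0478, -0.0000, 0.0000, 0.0000, 1.0000]
J4: z=[-0.8746, 0.4848, 0.0000] o=[0.4922, -0.9216, 0.8400] → [0.0562, 0.1014, -0.3792, -0.8746, 0.4848, 0.0000]
J5: z=[0.1417, 0.2557, -0.9563] o=[0.5501, -0.5491, 0.9482] → [-0.1526, -0.3299, -0.1108, 0.1417, 0.2557, -0.9563]
V = J·q̇ = [-0.1408, -0.8039, -0.0034, 0.2831, 0.0878, -0.3720]

-0.1408 -0.8039 -0.0034 0.2831 0.0878 -0.3720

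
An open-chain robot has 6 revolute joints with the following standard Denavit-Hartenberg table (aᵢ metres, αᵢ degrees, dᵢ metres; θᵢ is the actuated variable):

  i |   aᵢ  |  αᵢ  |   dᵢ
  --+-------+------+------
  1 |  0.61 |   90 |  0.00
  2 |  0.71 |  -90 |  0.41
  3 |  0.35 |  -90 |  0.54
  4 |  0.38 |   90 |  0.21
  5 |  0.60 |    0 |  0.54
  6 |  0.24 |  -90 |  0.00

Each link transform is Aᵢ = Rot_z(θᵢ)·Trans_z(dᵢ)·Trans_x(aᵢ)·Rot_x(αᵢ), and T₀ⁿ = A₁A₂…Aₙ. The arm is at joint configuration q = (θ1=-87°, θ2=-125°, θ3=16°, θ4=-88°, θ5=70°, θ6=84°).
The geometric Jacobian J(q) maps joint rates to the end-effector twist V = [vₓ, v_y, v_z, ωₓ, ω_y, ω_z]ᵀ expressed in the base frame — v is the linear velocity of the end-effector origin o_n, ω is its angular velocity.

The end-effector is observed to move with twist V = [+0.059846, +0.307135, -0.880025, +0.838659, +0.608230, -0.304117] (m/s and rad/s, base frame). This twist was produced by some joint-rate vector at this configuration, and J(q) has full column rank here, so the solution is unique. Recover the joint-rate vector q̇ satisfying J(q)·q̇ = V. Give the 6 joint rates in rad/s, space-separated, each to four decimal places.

-0.0210 -0.7060 -0.2790 0.0040 -0.7040 0.1250

o_n = [0.4485, -1.1776, -0.7763]
J₁: ẑ×o_n = [1.1776, 0.4485, -0.0000], ω = ẑ
J2: z=[-0.9986, -0.0523, 0.0000] o=[0.0319, -0.6092, 0.0000] → [0.0406, -0.7752, 0.5895, -0.9986, -0.0523, 0.0000]
J3: z=[0.0429, -0.8180, -0.5736] o=[-0.3988, -0.2239, -0.5816] → [-0.3878, -0.4777, 0.6522, 0.0429, -0.8180, -0.5736]
J4: z=[0.9682, -0.1076, 0.2258] o=[-0.2894, -0.4679, -1.1669] → [0.1182, -0.2116, -0.6078, 0.9682, -0.1076, 0.2258]
J5: z=[-0.2448, -0.5932, 0.7669] o=[-0.0666, -0.7937, -1.3478] → [-0.0446, 0.5349, 0.3995, -0.2448, -0.5932, 0.7669]
J6: z=[-0.2448, -0.5932, 0.7669] o=[0.3577, -1.3384, -0.9296] → [-0.2143, 0.1071, 0.0145, -0.2448, -0.5932, 0.7669]
q̇ = J⁺·V = [-0.0210, -0.7060, -0.2790, 0.0040, -0.7040, 0.1250]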